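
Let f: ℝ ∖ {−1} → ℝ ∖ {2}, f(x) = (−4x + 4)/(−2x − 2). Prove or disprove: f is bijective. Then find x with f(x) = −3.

Suppose f(a) = f(b). Cross-multiplying: (−4a + 4)(−2b − 2) = (−4b + 4)(−2a − 2).
Expanding both sides and cancelling the symmetric terms leaves 16·(a − b) = 0. Since 16 ≠ 0, a = b. Hence f is injective.
For any y ≠ 2, solving y(−2x − 2) = −4x + 4 for x gives a well-defined x ≠ −1. So f is surjective.
Hence f is bijective.
Solving f(x) = −3: cross-multiplying gives −4x + 4 = −3(−2x − 2), which rearranges to −10x = 2, so x = −1/5.

-1/5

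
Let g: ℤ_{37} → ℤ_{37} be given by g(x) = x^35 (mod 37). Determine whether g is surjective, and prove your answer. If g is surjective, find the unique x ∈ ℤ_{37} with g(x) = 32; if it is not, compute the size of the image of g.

Since 37 is prime, the nonzero elements of ℤ_{37} form a cyclic group of order 36.
As gcd(35, 36) = 1, raising to the 35th power is a bijection on this group: if a^35 ≡ b^35 then (ab^{−1})^35 = 1, and the only element of order dividing gcd(35, 36) = 1 is 1, so a = b.
With g(0) = 0 this makes g injective on all of ℤ_{37}, hence bijective (finite equal-size domain and codomain). In particular g is surjective.
Since g is surjective, we find the preimage of 32. The inverse of x ↦ x^35 on (ℤ_{37})^× is x ↦ x^35, because 35·35 = 1225 = 34·36 + 1 ≡ 1 (mod 36) and x^{36} = 1 for x ≠ 0 (Fermat). So g⁻¹(32) = 32^35 mod 37.
Repeated squaring mod 37: 32^1 ≡ 32, 32^2 ≡ 32² = 1024 ≡ 25, 32^4 ≡ 25² = 625 ≡ 33, 32^8 ≡ 33² = 1089 ≡ 16, 32^16 ≡ 16² = 256 ≡ 34, 32^32 ≡ 34² = 1156 ≡ 9. Since 35 = 32 + 2 + 1, 32^35 ≡ 9·25·32: 9·25 = 225 ≡ 3, then 3·32 = 96 ≡ 22. So 32^35 ≡ 22 (mod 37).
Hence g⁻¹(32) = 22.

22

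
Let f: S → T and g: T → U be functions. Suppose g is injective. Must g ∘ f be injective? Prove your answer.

No. Take S = {1, 2}, T = U = {1, 2, 3}, f(1) = f(2) = 1, and g = identity (injective).
Then (g ∘ f)(1) = (g ∘ f)(2) = 1 with 1 ≠ 2, so g ∘ f is not injective.

not injective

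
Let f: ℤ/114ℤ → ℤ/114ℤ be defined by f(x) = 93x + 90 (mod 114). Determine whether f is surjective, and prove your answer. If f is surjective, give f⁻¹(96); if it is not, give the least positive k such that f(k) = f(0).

38

By definition, surjectivity means every element of the codomain has a preimage under f.
Since gcd(93, 114) = 3, we have 93x ≡ 0 (mod 3) for all x, so f(x) ≡ 0 (mod 3).
But 1 ≢ 0 (mod 3), so 1 ∈ ℤ/114ℤ has no preimage. Thus f is not surjective.
Since f is not surjective, we find the least positive k with f(k) = f(0): this means 93k ≡ 0 (mod 114), i.e. 114 ∣ 93k. Since gcd(93, 114) = 3, dividing through by 3 this holds exactly when 38 ∣ 31k, and as gcd(31, 38) = 1, exactly when 38 ∣ k.
The smallest positive such k is 38.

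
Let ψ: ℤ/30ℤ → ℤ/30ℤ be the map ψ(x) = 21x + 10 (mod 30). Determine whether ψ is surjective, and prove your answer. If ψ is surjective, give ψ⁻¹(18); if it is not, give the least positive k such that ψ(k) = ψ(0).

By definition, ψ is surjective if every y in the codomain equals ψ(x) for some x in the domain.
Since gcd(21, 30) = 3, we have 21x ≡ 0 (mod 3) for all x, so ψ(x) ≡ 1 (mod 3).
But 0 ≢ 1 (mod 3), so 0 ∈ ℤ/30ℤ has no preimage. Hence ψ is not surjective.
Since ψ is not surjective, we find the least positive k with ψ(k) = ψ(0): this means 21k ≡ 0 (mod 30), i.e. 30 ∣ 21k. Since gcd(21, 30) = 3, dividing through by 3 this holds exactly when 10 ∣ 7k, and as gcd(7, 10) = 1, exactly when 10 ∣ k.
The smallest positive such k is 10.

10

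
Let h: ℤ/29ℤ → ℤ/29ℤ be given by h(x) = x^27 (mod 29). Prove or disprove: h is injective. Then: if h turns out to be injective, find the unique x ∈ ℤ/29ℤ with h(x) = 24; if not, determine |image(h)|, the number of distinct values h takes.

23

Since 29 is prime, the nonzero elements of ℤ/29ℤ form a cyclic group of order 28.
As gcd(27, 28) = 1, raising to the 27th power is a bijection on this group: if a^27 ≡ b^27 then (ab^{−1})^27 = 1, and the only element of order dividing gcd(27, 28) = 1 is 1, so a = b.
With h(0) = 0 this makes h injective on all of ℤ/29ℤ, hence bijective (finite equal-size domain and codomain). In particular h is injective.
Since h is injective, we find the preimage of 24. The inverse of x ↦ x^27 on (ℤ/29ℤ)^× is x ↦ x^27, because 27·27 = 729 = 26·28 + 1 ≡ 1 (mod 28) and x^{28} = 1 for x ≠ 0 (Fermat). So h⁻¹(24) = 24^27 mod 29.
Repeated squaring mod 29: 24^1 ≡ 24, 24^2 ≡ 24² = 576 ≡ 25, 24^4 ≡ 25² = 625 ≡ 16, 24^8 ≡ 16² = 256 ≡ 24, 24^16 ≡ 24² = 576 ≡ 25. Since 27 = 16 + 8 + 2 + 1, 24^27 ≡ 25·24·25·24: 25·24 = 600 ≡ 20, then 20·25 = 500 ≡ 7, then 7·24 = 168 ≡ 23. So 24^27 ≡ 23 (mod 29).
Hence h⁻¹(24) = 23.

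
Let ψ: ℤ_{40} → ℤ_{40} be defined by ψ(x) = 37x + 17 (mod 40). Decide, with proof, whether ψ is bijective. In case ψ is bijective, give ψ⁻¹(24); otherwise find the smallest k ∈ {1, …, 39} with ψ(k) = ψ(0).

Recall: ψ is injective if ψ(s) = ψ(t) implies s = t.
Suppose ψ(s) = ψ(t) in ℤ_{40}. Then 37s + 17 ≡ 37t + 17 (mod 40), hence 37(s − t) ≡ 0 (mod 40).
Since gcd(37, 40) = 1, 37 is invertible modulo 40, hence s − t ≡ 0 (mod 40), i.e. s = t.
We now compute 37⁻¹ mod 40 explicitly. Euclid's algorithm: 40 = 1·37 + 3, 37 = 12·3 + 1; back-substituting gives 1 = 13·37 − 12·40, so 37⁻¹ ≡ 13 (mod 40).
For any y ∈ ℤ_{40}, x = 13(y − 17) mod 40 satisfies ψ(x) = 37·13(y − 17) + 17 ≡ y (since 37·13 ≡ 1 mod 40). So every y has a preimage.
Therefore ψ is bijective.
Since ψ is bijective, we find ψ⁻¹(24): we need 37x ≡ 24 − 17 ≡ 7 (mod 40). Using 37⁻¹ = 13: x ≡ 13·7 = 91 = 2·40 + 11, so x = 11.
Check: ψ(11) = 37·11 + 17 = 424 = 10·40 + 24 ≡ 24 (mod 40).

11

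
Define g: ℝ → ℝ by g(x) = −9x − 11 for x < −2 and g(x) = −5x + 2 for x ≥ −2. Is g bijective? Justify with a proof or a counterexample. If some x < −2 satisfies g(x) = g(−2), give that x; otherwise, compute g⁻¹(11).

-23/9

Both pieces are strictly decreasing (slopes −9 and −5), so each is injective on its own interval.
The left piece maps (−∞, −2) onto (7, ∞); the right piece maps [−2, ∞) onto (−∞, 12].
These images overlap. In particular g(−2) = 12 (right piece), and solving −9x − 11 = 12 on the left piece gives x = −23/9 < −2.
So g(−23/9) = g(−2) with −23/9 ≠ −2, and g is not injective, hence not bijective. This x = −23/9 is the requested value below −2.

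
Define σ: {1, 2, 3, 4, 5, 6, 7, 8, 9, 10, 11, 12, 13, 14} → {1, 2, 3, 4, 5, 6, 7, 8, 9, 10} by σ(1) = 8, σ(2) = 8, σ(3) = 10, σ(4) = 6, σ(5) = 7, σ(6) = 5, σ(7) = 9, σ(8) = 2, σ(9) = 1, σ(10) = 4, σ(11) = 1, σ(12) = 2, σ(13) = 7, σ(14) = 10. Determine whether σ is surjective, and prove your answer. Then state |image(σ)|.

No element maps to 3, so σ is not surjective.
The image of σ is {1, 2, 4, 5, 6, 7, 8, 9, 10}, which has 9 elements.

9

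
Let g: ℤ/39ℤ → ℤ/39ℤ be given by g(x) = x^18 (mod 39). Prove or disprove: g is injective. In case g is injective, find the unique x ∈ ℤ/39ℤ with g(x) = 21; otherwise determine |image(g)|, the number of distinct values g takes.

6

g(1) = 1^18 = 1.
g(4): Repeated squaring mod 39: 4^1 ≡ 4, 4^2 ≡ 4² = 16, 4^4 ≡ 16² = 256 ≡ 22, 4^8 ≡ 22² = 484 ≡ 16, 4^16 ≡ 16² = 256 ≡ 22. Since 18 = 16 + 2, 4^18 ≡ 22·16: 22·16 = 352 ≡ 1. So 4^18 ≡ 1 (mod 39).
So g(1) = g(4) = 1 while 1 ≠ 4, thus g is not injective.
Since g is not injective, we determine |image(g)|. Computing x^18 mod 39 for each x (by repeated squaring, reducing mod 39 at every step), the values g(0), g(1), …, g(38) are: 0, 1, 25, 27, 1, 25, 12, 25, 25, 27, 1, 25, 27, 13, 1, 12, 1, 1, 12, 25, 25, 12, 1, 1, 12, 1, 13, 27, 25, 1, 27, 25, 25, 12, 25, 1, 27, 25, 1.
The distinct values are {0, 1, 12, 13, 25, 27}; there are 6 of them.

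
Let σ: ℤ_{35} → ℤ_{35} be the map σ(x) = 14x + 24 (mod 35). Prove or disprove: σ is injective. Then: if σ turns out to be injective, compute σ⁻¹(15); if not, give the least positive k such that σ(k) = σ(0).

We have gcd(14, 35) = 7 > 1. Taking u = 0 and v = 5: σ(0) = 24 and σ(5) = 14·5 + 24 = 94 ≡ 24 (mod 35).
So σ(0) = σ(5) while 0 ≠ 5, therefore σ is not injective.
Since σ is not injective, we find the least positive k with σ(k) = σ(0): this means 14k ≡ 0 (mod 35), i.e. 35 ∣ 14k. Since gcd(14, 35) = 7, dividing through by 7 this holds exactly when 5 ∣ 2k, and as gcd(2, 5) = 1, exactly when 5 ∣ k.
The smallest positive such k is 5.

5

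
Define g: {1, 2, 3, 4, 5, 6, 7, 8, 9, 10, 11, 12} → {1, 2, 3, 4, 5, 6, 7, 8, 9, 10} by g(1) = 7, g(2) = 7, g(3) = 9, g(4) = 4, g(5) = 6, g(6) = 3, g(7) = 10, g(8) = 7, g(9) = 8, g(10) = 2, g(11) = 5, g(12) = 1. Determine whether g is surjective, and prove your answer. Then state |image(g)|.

10

Every element of the codomain has a preimage: 1 = g(12), 2 = g(10), 3 = g(6), 4 = g(4), 5 = g(11), 6 = g(5), 7 = g(1), 8 = g(9), 9 = g(3), 10 = g(7).
So g is surjective.
The image of g is {1, 2, 3, 4, 5, 6, 7, 8, 9, 10}, which has 10 elements.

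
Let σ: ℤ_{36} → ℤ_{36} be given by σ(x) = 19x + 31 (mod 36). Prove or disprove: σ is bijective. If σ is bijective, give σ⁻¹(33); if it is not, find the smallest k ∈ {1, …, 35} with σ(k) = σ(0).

2

Suppose σ(s) = σ(t) in ℤ_{36}. Then 19s + 31 ≡ 19t + 31 (mod 36), therefore 19(s − t) ≡ 0 (mod 36).
Since gcd(19, 36) = 1, 19 is invertible modulo 36, hence s − t ≡ 0 (mod 36), i.e. s = t.
We now compute 19⁻¹ mod 36 explicitly. Euclid's algorithm: 36 = 1·19 + 17, 19 = 1·17 + 2, 17 = 8·2 + 1; back-substituting gives 1 = 19·19 − 10·36, so 19⁻¹ ≡ 19 (mod 36).
For any y ∈ ℤ_{36}, x = 19(y − 31) mod 36 satisfies σ(x) = 19·19(y − 31) + 31 ≡ y (since 19·19 ≡ 1 mod 36). So every y has a preimage.
So σ is bijective.
Since σ is bijective, we compute σ⁻¹(33): solve 19x + 31 ≡ 33 (mod 36), i.e. 19x ≡ 2 (mod 36).
Multiplying by 19⁻¹ = 19 gives x ≡ 19·2 = 38 = 1·36 + 2 ≡ 2 (mod 36).
Check: σ(2) = 19·2 + 31 = 69 = 1·36 + 33 ≡ 33 (mod 36).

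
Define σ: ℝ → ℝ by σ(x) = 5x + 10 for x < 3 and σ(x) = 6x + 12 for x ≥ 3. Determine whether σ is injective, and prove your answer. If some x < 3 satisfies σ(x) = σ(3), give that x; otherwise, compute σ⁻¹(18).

Both pieces are strictly increasing (slopes 5 and 6), so each is injective on its own interval.
The left piece maps (−∞, 3) onto (−∞, 25); the right piece maps [3, ∞) onto [30, ∞).
These images are disjoint, so no value is attained by both pieces. So σ is injective.
Because the two images are disjoint, no x < 3 has σ(x) = σ(3), so we compute σ⁻¹(18): 18 lies in (−∞, 25), so solve 5x + 10 = 18: x = (18 − 10)/5 = 8/5.

8/5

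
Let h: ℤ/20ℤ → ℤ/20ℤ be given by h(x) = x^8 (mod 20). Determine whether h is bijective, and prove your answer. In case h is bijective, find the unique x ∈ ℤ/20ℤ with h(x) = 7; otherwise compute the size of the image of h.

h(1) = 1^8 = 1.
h(3): Repeated squaring mod 20: 3^1 ≡ 3, 3^2 ≡ 3² = 9, 3^4 ≡ 9² = 81 ≡ 1, 3^8 ≡ 1² = 1. So 3^8 ≡ 1 (mod 20).
So h(1) = h(3) = 1 while 1 ≠ 3, so h is not injective, hence not bijective.
Since h is not bijective, we determine |image(h)|. Computing x^8 mod 20 for each x (by repeated squaring, reducing mod 20 at every step), the values h(0), h(1), …, h(19) are: 0, 1, 16, 1, 16, 5, 16, 1, 16, 1, 0, 1, 16, 1, 16, 5, 16, 1, 16, 1.
The distinct values are {0, 1, 5, 16}; there are 4 of them.

4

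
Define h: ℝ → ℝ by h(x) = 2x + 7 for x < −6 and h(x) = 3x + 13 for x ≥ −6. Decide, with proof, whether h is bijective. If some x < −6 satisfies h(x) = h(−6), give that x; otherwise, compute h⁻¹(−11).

-9

Both pieces are strictly increasing (slopes 2 and 3), so each is injective on its own interval.
The left piece maps (−∞, −6) onto (−∞, −5); the right piece maps [−6, ∞) onto [−5, ∞).
Since −5 = −5, the images partition ℝ: h is injective and surjective, hence bijective.
Because the two images are disjoint, no x < −6 has h(x) = h(−6), so we compute h⁻¹(−11): −11 lies in (−∞, −5), so solve 2x + 7 = −11: x = (−11 − 7)/2 = −9.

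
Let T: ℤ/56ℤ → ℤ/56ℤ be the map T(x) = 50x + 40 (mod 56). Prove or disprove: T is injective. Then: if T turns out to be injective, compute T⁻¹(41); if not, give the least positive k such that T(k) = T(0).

We have gcd(50, 56) = 2 > 1. Taking u = 0 and v = 28: T(0) = 40 and T(28) = 50·28 + 40 = 1440 ≡ 40 (mod 56).
So T(0) = T(28) while 0 ≠ 28, so T is not injective.
Since T is not injective, we find the least positive k with T(k) = T(0): this means 50k ≡ 0 (mod 56), i.e. 56 ∣ 50k. Since gcd(50, 56) = 2, dividing through by 2 this holds exactly when 28 ∣ 25k, and as gcd(25, 28) = 1, exactly when 28 ∣ k.
The smallest positive such k is 28.

28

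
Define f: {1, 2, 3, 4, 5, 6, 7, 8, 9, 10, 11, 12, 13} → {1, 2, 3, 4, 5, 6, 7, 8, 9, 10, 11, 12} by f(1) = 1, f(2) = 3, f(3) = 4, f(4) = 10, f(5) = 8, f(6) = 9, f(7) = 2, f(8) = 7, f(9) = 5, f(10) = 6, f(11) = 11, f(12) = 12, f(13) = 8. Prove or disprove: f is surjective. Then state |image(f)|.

12

Every element of the codomain has a preimage: 1 = f(1), 2 = f(7), 3 = f(2), 4 = f(3), 5 = f(9), 6 = f(10), 7 = f(8), 8 = f(5), 9 = f(6), 10 = f(4), 11 = f(11), 12 = f(12).
Hence f is surjective.
The image of f is {1, 2, 3, 4, 5, 6, 7, 8, 9, 10, 11, 12}, which has 12 elements.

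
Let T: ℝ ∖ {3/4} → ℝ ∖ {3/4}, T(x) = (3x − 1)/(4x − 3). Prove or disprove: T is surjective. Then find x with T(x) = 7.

4/5

For any y ≠ 3/4, solving y(4x − 3) = 3x − 1 for x gives a well-defined x ≠ 3/4. So T is surjective.
Solving T(x) = 7: cross-multiplying gives 3x − 1 = 7(4x − 3), which rearranges to −25x = −20, so x = 4/5.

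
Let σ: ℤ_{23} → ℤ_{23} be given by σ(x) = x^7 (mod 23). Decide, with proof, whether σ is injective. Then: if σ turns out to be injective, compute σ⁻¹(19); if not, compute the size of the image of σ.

Since 23 is prime, the nonzero elements of ℤ_{23} form a cyclic group of order 22.
As gcd(7, 22) = 1, raising to the 7th power is a bijection on this group: if u^7 ≡ v^7 then (uv^{−1})^7 = 1, and the only element of order dividing gcd(7, 22) = 1 is 1, so u = v.
With σ(0) = 0 this makes σ injective on all of ℤ_{23}, hence bijective (finite equal-size domain and codomain). In particular σ is injective.
Since σ is injective, we find the preimage of 19. The inverse of x ↦ x^7 on (ℤ_{23})^× is x ↦ x^19, because 7·19 = 133 = 6·22 + 1 ≡ 1 (mod 22) and x^{22} = 1 for x ≠ 0 (Fermat). So σ⁻¹(19) = 19^19 mod 23.
Repeated squaring mod 23: 19^1 ≡ 19, 19^2 ≡ 19² = 361 ≡ 16, 19^4 ≡ 16² = 256 ≡ 3, 19^8 ≡ 3² = 9, 19^16 ≡ 9² = 81 ≡ 12. Since 19 = 16 + 2 + 1, 19^19 ≡ 12·16·19: 12·16 = 192 ≡ 8, then 8·19 = 152 ≡ 14. So 19^19 ≡ 14 (mod 23).
Hence σ⁻¹(19) = 14.

14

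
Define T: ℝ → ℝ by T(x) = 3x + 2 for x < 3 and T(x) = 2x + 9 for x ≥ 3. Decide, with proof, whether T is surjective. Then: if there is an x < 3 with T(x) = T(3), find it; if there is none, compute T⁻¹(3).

1/3

Both pieces are strictly increasing (slopes 3 and 2), so each is injective on its own interval.
The left piece maps (−∞, 3) onto (−∞, 11); the right piece maps [3, ∞) onto [15, ∞).
The union (−∞, 11) ∪ [15, ∞) omits the interval between 11 and 15; in particular 11 has no preimage. So T is not surjective.
Because the two images are disjoint, no x < 3 has T(x) = T(3), so we compute T⁻¹(3): 3 lies in (−∞, 11), so solve 3x + 2 = 3: x = (3 − 2)/3 = 1/3.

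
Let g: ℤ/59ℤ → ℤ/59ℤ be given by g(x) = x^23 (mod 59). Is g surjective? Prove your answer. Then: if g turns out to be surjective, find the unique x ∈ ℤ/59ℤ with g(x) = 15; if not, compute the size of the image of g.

21

Since 59 is prime, the nonzero elements of ℤ/59ℤ form a cyclic group of order 58.
As gcd(23, 58) = 1, raising to the 23rd power is a bijection on this group: if s^23 ≡ t^23 then (st^{−1})^23 = 1, and the only element of order dividing gcd(23, 58) = 1 is 1, so s = t.
With g(0) = 0 this makes g injective on all of ℤ/59ℤ, hence bijective (finite equal-size domain and codomain). In particular g is surjective.
Since g is surjective, we find the preimage of 15. The inverse of x ↦ x^23 on (ℤ/59ℤ)^× is x ↦ x^53, because 23·53 = 1219 = 21·58 + 1 ≡ 1 (mod 58) and x^{58} = 1 for x ≠ 0 (Fermat). So g⁻¹(15) = 15^53 mod 59.
Repeated squaring mod 59: 15^1 ≡ 15, 15^2 ≡ 15² = 225 ≡ 48, 15^4 ≡ 48² = 2304 ≡ 3, 15^8 ≡ 3² = 9, 15^16 ≡ 9² = 81 ≡ 22, 15^32 ≡ 22² = 484 ≡ 12. Since 53 = 32 + 16 + 4 + 1, 15^53 ≡ 12·22·3·15: 12·22 = 264 ≡ 28, then 28·3 = 84 ≡ 25, then 25·15 = 375 ≡ 21. So 15^53 ≡ 21 (mod 59).
Hence g⁻¹(15) = 21.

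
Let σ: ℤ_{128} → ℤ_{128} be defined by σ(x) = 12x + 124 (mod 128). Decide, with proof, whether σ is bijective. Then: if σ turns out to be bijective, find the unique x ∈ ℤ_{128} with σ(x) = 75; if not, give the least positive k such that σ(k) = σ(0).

32

We have gcd(12, 128) = 4 > 1. Taking u = 0 and v = 32: σ(0) = 124 and σ(32) = 12·32 + 124 = 508 ≡ 124 (mod 128).
So σ(0) = σ(32) while 0 ≠ 32, therefore σ is not injective, hence not bijective.
Since σ is not bijective, we find the least positive k with σ(k) = σ(0): this means 12k ≡ 0 (mod 128), i.e. 128 ∣ 12k. Since gcd(12, 128) = 4, dividing through by 4 this holds exactly when 32 ∣ 3k, and as gcd(3, 32) = 1, exactly when 32 ∣ k.
The smallest positive such k is 32.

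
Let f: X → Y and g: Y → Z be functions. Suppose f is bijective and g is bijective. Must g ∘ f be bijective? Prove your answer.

bijective

Injectivity: if g(f(s)) = g(f(t)) then f(s) = f(t) (g injective) so s = t (f injective).
Surjectivity: for c ∈ Z pick b with g(b) = c, then a with f(a) = b; then (g ∘ f)(a) = c.
Hence g ∘ f is bijective.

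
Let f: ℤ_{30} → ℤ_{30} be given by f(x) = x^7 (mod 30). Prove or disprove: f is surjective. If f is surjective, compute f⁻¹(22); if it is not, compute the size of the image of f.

28

Computing x^7 mod 30 for each x (by repeated squaring, reducing mod 30 at every step), the values f(0), f(1), …, f(29) are: 0, 1, 8, 27, 4, 5, 6, 13, 2, 9, 10, 11, 18, 7, 14, 15, 16, 23, 12, 19, 20, 21, 28, 17, 24, 25, 26, 3, 22, 29.
Every element of ℤ_{30} appears exactly once in this list, so f is a bijection, and in particular surjective.
Since f is surjective, we read off the preimage of 22 from the same table: f(28) = 22, so f⁻¹(22) = 28.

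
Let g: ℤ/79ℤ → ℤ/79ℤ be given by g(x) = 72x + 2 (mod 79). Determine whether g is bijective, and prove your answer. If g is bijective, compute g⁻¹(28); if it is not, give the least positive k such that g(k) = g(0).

Suppose g(a) = g(b) in ℤ/79ℤ. Then 72a + 2 ≡ 72b + 2 (mod 79), so 72(a − b) ≡ 0 (mod 79).
Since gcd(72, 79) = 1, 72 is invertible modulo 79, thus a − b ≡ 0 (mod 79), i.e. a = b.
We now compute 72⁻¹ mod 79 explicitly. Euclid's algorithm: 79 = 1·72 + 7, 72 = 10·7 + 2, 7 = 3·2 + 1; back-substituting gives 1 = 45·72 − 41·79, so 72⁻¹ ≡ 45 (mod 79).
For any y ∈ ℤ/79ℤ, x = 45(y − 2) mod 79 satisfies g(x) = 72·45(y − 2) + 2 ≡ y (since 72·45 ≡ 1 mod 79). So every y has a preimage.
Thus g is bijective.
Since g is bijective, we compute g⁻¹(28): solve 72x + 2 ≡ 28 (mod 79), i.e. 72x ≡ 26 (mod 79).
Multiplying by 72⁻¹ = 45 gives x ≡ 45·26 = 1170 = 14·79 + 64 ≡ 64 (mod 79).
Check: g(64) = 72·64 + 2 = 4610 = 58·79 + 28 ≡ 28 (mod 79).

64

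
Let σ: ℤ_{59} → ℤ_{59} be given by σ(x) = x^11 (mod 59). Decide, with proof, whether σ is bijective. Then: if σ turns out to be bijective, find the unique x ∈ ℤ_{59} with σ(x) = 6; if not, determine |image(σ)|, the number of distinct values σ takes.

Since 59 is prime, the nonzero elements of ℤ_{59} form a cyclic group of order 58.
As gcd(11, 58) = 1, raising to the 11th power is a bijection on this group: if x_1^11 ≡ x_2^11 then (x_1x_2^{−1})^11 = 1, and the only element of order dividing gcd(11, 58) = 1 is 1, so x_1 = x_2.
With σ(0) = 0 this makes σ injective on all of ℤ_{59}, hence bijective (finite equal-size domain and codomain). In particular σ is bijective.
Since σ is bijective, we find the preimage of 6. The inverse of x ↦ x^11 on (ℤ_{59})^× is x ↦ x^37, because 11·37 = 407 = 7·58 + 1 ≡ 1 (mod 58) and x^{58} = 1 for x ≠ 0 (Fermat). So σ⁻¹(6) = 6^37 mod 59.
Repeated squaring mod 59: 6^1 ≡ 6, 6^2 ≡ 6² = 36, 6^4 ≡ 36² = 1296 ≡ 57, 6^8 ≡ 57² = 3249 ≡ 4, 6^16 ≡ 4² = 16, 6^32 ≡ 16² = 256 ≡ 20. Since 37 = 32 + 4 + 1, 6^37 ≡ 20·57·6: 20·57 = 1140 ≡ 19, then 19·6 = 114 ≡ 55. So 6^37 ≡ 55 (mod 59).
Hence σ⁻¹(6) = 55.

55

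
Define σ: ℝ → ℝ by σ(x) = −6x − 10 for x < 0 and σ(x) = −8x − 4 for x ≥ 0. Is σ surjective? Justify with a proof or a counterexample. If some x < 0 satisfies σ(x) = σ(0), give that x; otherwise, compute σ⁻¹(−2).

Both pieces are strictly decreasing (slopes −6 and −8), so each is injective on its own interval.
The left piece maps (−∞, 0) onto (−10, ∞); the right piece maps [0, ∞) onto (−∞, −4].
The union (−10, ∞) ∪ (−∞, −4] covers ℝ, so σ is surjective.
For the follow-up: the images overlap, so an x < 0 with σ(x) = σ(0) exists. σ(0) = −4; solving −6x − 10 = −4 for x < 0 gives x = (−4 + 10)/(−6) = −1.

-1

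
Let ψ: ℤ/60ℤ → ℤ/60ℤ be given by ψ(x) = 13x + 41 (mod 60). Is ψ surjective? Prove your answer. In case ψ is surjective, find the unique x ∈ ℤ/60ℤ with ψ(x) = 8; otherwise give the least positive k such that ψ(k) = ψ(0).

Since gcd(13, 60) = 1, 13 is invertible modulo 60. Euclid's algorithm: 60 = 4·13 + 8, 13 = 1·8 + 5, 8 = 1·5 + 3, 5 = 1·3 + 2, 3 = 1·2 + 1; back-substituting gives 1 = 37·13 − 8·60, so 13⁻¹ ≡ 37 (mod 60).
Then y ↦ 37(y − 41) is a two-sided inverse to ψ, so every y ∈ ℤ/60ℤ has a preimage.
Therefore ψ is surjective.
Since ψ is surjective, we find ψ⁻¹(8): we need 13x ≡ 8 − 41 ≡ 27 (mod 60). Using 13⁻¹ = 37: x ≡ 37·27 = 999 = 16·60 + 39, so x = 39.
Check: ψ(39) = 13·39 + 41 = 548 = 9·60 + 8 ≡ 8 (mod 60).

39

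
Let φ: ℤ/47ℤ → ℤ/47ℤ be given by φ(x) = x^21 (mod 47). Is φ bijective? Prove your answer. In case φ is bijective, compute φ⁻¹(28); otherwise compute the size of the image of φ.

18

Since 47 is prime, the nonzero elements of ℤ/47ℤ form a cyclic group of order 46.
As gcd(21, 46) = 1, raising to the 21st power is a bijection on this group: if x_1^21 ≡ x_2^21 then (x_1x_2^{−1})^21 = 1, and the only element of order dividing gcd(21, 46) = 1 is 1, so x_1 = x_2.
With φ(0) = 0 this makes φ injective on all of ℤ/47ℤ, hence bijective (finite equal-size domain and codomain). In particular φ is bijective.
Since φ is bijective, we find the preimage of 28. The inverse of x ↦ x^21 on (ℤ/47ℤ)^× is x ↦ x^11, because 21·11 = 231 = 5·46 + 1 ≡ 1 (mod 46) and x^{46} = 1 for x ≠ 0 (Fermat). So φ⁻¹(28) = 28^11 mod 47.
Repeated squaring mod 47: 28^1 ≡ 28, 28^2 ≡ 28² = 784 ≡ 32, 28^4 ≡ 32² = 1024 ≡ 37, 28^8 ≡ 37² = 1369 ≡ 6. Since 11 = 8 + 2 + 1, 28^11 ≡ 6·32·28: 6·32 = 192 ≡ 4, then 4·28 = 112 ≡ 18. So 28^11 ≡ 18 (mod 47).
Hence φ⁻¹(28) = 18.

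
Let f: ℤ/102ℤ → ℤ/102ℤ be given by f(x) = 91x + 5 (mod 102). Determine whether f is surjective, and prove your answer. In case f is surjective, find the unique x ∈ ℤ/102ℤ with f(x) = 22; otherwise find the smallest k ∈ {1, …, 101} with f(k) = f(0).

17

By definition, surjectivity means every element of the codomain has a preimage under f.
Since gcd(91, 102) = 1, 91 is invertible modulo 102. Euclid's algorithm: 102 = 1·91 + 11, 91 = 8·11 + 3, 11 = 3·3 + 2, 3 = 1·2 + 1; back-substituting gives 1 = 37·91 − 33·102, so 91⁻¹ ≡ 37 (mod 102).
Then y ↦ 37(y − 5) is a two-sided inverse to f, so every y ∈ ℤ/102ℤ has a preimage.
So f is surjective.
Since f is surjective, we compute f⁻¹(22): solve 91x + 5 ≡ 22 (mod 102), i.e. 91x ≡ 17 (mod 102).
Multiplying by 91⁻¹ = 37 gives x ≡ 37·17 = 629 = 6·102 + 17 ≡ 17 (mod 102).
Check: f(17) = 91·17 + 5 = 1552 = 15·102 + 22 ≡ 22 (mod 102).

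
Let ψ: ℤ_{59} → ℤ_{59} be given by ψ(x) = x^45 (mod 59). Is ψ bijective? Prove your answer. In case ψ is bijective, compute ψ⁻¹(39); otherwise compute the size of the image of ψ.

23

Since 59 is prime, the nonzero elements of ℤ_{59} form a cyclic group of order 58.
As gcd(45, 58) = 1, raising to the 45th power is a bijection on this group: if u^45 ≡ v^45 then (uv^{−1})^45 = 1, and the only element of order dividing gcd(45, 58) = 1 is 1, so u = v.
With ψ(0) = 0 this makes ψ injective on all of ℤ_{59}, hence bijective (finite equal-size domain and codomain). In particular ψ is bijective.
Since ψ is bijective, we find the preimage of 39. The inverse of x ↦ x^45 on (ℤ_{59})^× is x ↦ x^49, because 45·49 = 2205 = 38·58 + 1 ≡ 1 (mod 58) and x^{58} = 1 for x ≠ 0 (Fermat). So ψ⁻¹(39) = 39^49 mod 59.
Repeated squaring mod 59: 39^1 ≡ 39, 39^2 ≡ 39² = 1521 ≡ 46, 39^4 ≡ 46² = 2116 ≡ 51, 39^8 ≡ 51² = 2601 ≡ 5, 39^16 ≡ 5² = 25, 39^32 ≡ 25² = 625 ≡ 35. Since 49 = 32 + 16 + 1, 39^49 ≡ 35·25·39: 35·25 = 875 ≡ 49, then 49·39 = 1911 ≡ 23. So 39^49 ≡ 23 (mod 59).
Hence ψ⁻¹(39) = 23.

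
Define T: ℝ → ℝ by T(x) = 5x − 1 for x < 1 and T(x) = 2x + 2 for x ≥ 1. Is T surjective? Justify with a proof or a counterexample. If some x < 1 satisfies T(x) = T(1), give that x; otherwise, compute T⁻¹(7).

Both pieces are strictly increasing (slopes 5 and 2), so each is injective on its own interval.
The left piece maps (−∞, 1) onto (−∞, 4); the right piece maps [1, ∞) onto [4, ∞).
These images together cover ℝ, so T is surjective.
Because the two images are disjoint, no x < 1 has T(x) = T(1), so we compute T⁻¹(7): 7 lies in [4, ∞), so solve 2x + 2 = 7: x = (7 − 2)/2 = 5/2.

5/2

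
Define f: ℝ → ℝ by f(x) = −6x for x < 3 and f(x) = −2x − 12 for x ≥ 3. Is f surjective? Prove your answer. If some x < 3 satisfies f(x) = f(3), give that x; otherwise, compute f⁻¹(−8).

4/3

Both pieces are strictly decreasing (slopes −6 and −2), so each is injective on its own interval.
The left piece maps (−∞, 3) onto (−18, ∞); the right piece maps [3, ∞) onto (−∞, −18].
These images together cover ℝ, so f is surjective.
Because the two images are disjoint, no x < 3 has f(x) = f(3), so we compute f⁻¹(−8): −8 lies in (−18, ∞), so solve −6x = −8: x = (−8 − 0)/(−6) = 4/3.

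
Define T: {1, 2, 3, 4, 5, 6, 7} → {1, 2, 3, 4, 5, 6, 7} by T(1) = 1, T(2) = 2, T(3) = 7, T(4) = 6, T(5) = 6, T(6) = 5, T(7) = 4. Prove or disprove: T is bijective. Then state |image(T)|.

T(4) = 6 = T(5) with 4 ≠ 5, so T is not injective, hence not bijective.
The image of T is {1, 2, 4, 5, 6, 7}, which has 6 elements.

6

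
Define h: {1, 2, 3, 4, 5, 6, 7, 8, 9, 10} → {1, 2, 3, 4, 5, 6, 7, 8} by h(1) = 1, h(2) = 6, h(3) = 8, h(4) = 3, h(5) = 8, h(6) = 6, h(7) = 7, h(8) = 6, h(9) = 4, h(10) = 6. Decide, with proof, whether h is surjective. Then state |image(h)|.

No element maps to 2, so h is not surjective.
The image of h is {1, 3, 4, 6, 7, 8}, which has 6 elements.

6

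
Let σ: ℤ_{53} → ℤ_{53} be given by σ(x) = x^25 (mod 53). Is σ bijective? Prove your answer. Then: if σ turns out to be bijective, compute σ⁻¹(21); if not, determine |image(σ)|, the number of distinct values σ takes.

Since 53 is prime, the nonzero elements of ℤ_{53} form a cyclic group of order 52.
As gcd(25, 52) = 1, raising to the 25th power is a bijection on this group: if s^25 ≡ t^25 then (st^{−1})^25 = 1, and the only element of order dividing gcd(25, 52) = 1 is 1, so s = t.
With σ(0) = 0 this makes σ injective on all of ℤ_{53}, hence bijective (finite equal-size domain and codomain). In particular σ is bijective.
Since σ is bijective, we find the preimage of 21. The inverse of x ↦ x^25 on (ℤ_{53})^× is x ↦ x^25, because 25·25 = 625 = 12·52 + 1 ≡ 1 (mod 52) and x^{52} = 1 for x ≠ 0 (Fermat). So σ⁻¹(21) = 21^25 mod 53.
Repeated squaring mod 53: 21^1 ≡ 21, 21^2 ≡ 21² = 441 ≡ 17, 21^4 ≡ 17² = 289 ≡ 24, 21^8 ≡ 24² = 576 ≡ 46, 21^16 ≡ 46² = 2116 ≡ 49. Since 25 = 16 + 8 + 1, 21^25 ≡ 49·46·21: 49·46 = 2254 ≡ 28, then 28·21 = 588 ≡ 5. So 21^25 ≡ 5 (mod 53).
Hence σ⁻¹(21) = 5.

5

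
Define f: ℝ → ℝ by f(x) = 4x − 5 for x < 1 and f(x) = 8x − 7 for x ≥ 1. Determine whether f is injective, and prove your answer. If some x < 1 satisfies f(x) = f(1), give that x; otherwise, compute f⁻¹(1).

1

Both pieces are strictly increasing (slopes 4 and 8), so each is injective on its own interval.
The left piece maps (−∞, 1) onto (−∞, −1); the right piece maps [1, ∞) onto [1, ∞).
These images are disjoint, so no value is attained by both pieces. Thus f is injective.
Because the two images are disjoint, no x < 1 has f(x) = f(1), so we compute f⁻¹(1): 1 lies in [1, ∞), so solve 8x − 7 = 1: x = (1 + 7)/8 = 1.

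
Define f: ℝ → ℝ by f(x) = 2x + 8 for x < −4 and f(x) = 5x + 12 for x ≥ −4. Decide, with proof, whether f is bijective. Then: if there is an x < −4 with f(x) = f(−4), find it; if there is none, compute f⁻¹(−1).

-8

Both pieces are strictly increasing (slopes 2 and 5), so each is injective on its own interval.
The left piece maps (−∞, −4) onto (−∞, 0); the right piece maps [−4, ∞) onto [−8, ∞).
These images overlap. In particular f(−4) = −8 (right piece), and solving 2x + 8 = −8 on the left piece gives x = −8 < −4.
So f(−8) = f(−4) with −8 ≠ −4, and f is not injective, hence not bijective. This x = −8 is the requested value below −4.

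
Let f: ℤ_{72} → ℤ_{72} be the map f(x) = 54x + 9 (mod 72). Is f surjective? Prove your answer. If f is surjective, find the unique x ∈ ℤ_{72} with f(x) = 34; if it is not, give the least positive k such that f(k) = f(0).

4

By definition, f is surjective if every y in the codomain equals f(x) for some x in the domain.
Since gcd(54, 72) = 18, we have 54x ≡ 0 (mod 18) for all x, so f(x) ≡ 9 (mod 18).
But 0 ≢ 9 (mod 18), so 0 ∈ ℤ_{72} has no preimage. Therefore f is not surjective.
Since f is not surjective, we find the least positive k with f(k) = f(0): this means 54k ≡ 0 (mod 72), i.e. 72 ∣ 54k. Since gcd(54, 72) = 18, dividing through by 18 this holds exactly when 4 ∣ 3k, and as gcd(3, 4) = 1, exactly when 4 ∣ k.
The smallest positive such k is 4.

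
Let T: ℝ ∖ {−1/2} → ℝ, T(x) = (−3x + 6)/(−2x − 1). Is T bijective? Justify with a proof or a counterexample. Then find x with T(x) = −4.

If T(x) = 3/2, cross-multiplying gives −2(−3x + 6) = −3(−2x − 1), which simplifies to −12 = 3 — false.  So 3/2 has no preimage and T is not surjective.
Therefore T is not bijective.
Solving T(x) = −4: cross-multiplying gives −3x + 6 = −4(−2x − 1), which rearranges to −11x = −2, so x = 2/11.

2/11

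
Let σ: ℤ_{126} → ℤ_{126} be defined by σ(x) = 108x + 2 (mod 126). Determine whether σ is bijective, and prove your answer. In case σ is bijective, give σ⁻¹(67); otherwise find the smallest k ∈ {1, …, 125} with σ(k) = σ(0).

We have gcd(108, 126) = 18 > 1. Taking s = 0 and t = 7: σ(0) = 2 and σ(7) = 108·7 + 2 = 758 ≡ 2 (mod 126).
So σ(0) = σ(7) while 0 ≠ 7, therefore σ is not injective, hence not bijective.
Since σ is not bijective, we find the least positive k with σ(k) = σ(0): this means 108k ≡ 0 (mod 126), i.e. 126 ∣ 108k. Since gcd(108, 126) = 18, dividing through by 18 this holds exactly when 7 ∣ 6k, and as gcd(6, 7) = 1, exactly when 7 ∣ k.
The smallest positive such k is 7.

7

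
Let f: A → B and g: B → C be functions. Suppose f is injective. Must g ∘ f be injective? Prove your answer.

not injective

No. Take A = B = C = {0, 1, 2}, f = identity (injective), and g(x) = 0 for every x.
Then (g ∘ f)(0) = 0 = (g ∘ f)(2) with 0 ≠ 2, so g ∘ f is not injective.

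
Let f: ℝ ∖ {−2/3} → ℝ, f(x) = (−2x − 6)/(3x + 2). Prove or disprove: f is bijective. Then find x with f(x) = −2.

1/2

If f(x) = −2/3, cross-multiplying gives 3(−2x − 6) = −2(3x + 2), which simplifies to −18 = −4 — false.  So −2/3 has no preimage and f is not surjective.
So f is not bijective.
Solving f(x) = −2: cross-multiplying gives −2x − 6 = −2(3x + 2), which rearranges to 4x = 2, so x = 1/2.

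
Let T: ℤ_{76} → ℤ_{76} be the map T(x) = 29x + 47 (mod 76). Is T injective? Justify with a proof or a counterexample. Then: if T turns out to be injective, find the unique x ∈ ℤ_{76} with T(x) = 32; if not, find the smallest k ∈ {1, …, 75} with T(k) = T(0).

Recall that T is injective if T(s) = T(t) implies s = t.
If T(s) = T(t), then 29s ≡ 29t (mod 76). Because gcd(29, 76) = 1, we may cancel 29 to get s ≡ t (mod 76).
Hence T is injective.
We now compute 29⁻¹ mod 76 explicitly. Euclid's algorithm: 76 = 2·29 + 18, 29 = 1·18 + 11, 18 = 1·11 + 7, 11 = 1·7 + 4, 7 = 1·4 + 3, 4 = 1·3 + 1; back-substituting gives 1 = 21·29 − 8·76, so 29⁻¹ ≡ 21 (mod 76).
Since T is injective, we compute T⁻¹(32): solve 29x + 47 ≡ 32 (mod 76), i.e. 29x ≡ 61 (mod 76).
Multiplying by 29⁻¹ = 21 gives x ≡ 21·61 = 1281 = 16·76 + 65 ≡ 65 (mod 76).
Check: T(65) = 29·65 + 47 = 1932 = 25·76 + 32 ≡ 32 (mod 76).

65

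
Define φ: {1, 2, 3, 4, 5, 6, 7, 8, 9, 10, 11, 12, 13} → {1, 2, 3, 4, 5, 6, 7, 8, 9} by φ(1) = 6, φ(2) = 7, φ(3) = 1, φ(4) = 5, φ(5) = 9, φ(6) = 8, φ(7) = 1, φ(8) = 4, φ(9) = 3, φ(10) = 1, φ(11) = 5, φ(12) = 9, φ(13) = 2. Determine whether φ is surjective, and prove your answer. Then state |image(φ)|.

Every element of the codomain has a preimage: 1 = φ(3), 2 = φ(13), 3 = φ(9), 4 = φ(8), 5 = φ(4), 6 = φ(1), 7 = φ(2), 8 = φ(6), 9 = φ(5).
Thus φ is surjective.
The image of φ is {1, 2, 3, 4, 5, 6, 7, 8, 9}, which has 9 elements.

9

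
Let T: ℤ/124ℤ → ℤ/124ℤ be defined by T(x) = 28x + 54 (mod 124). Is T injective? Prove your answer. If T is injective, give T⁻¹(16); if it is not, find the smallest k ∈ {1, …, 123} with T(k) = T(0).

We have gcd(28, 124) = 4 > 1. Taking s = 0 and t = 31: T(0) = 54 and T(31) = 28·31 + 54 = 922 ≡ 54 (mod 124).
So T(0) = T(31) while 0 ≠ 31, therefore T is not injective.
Since T is not injective, we find the least positive k with T(k) = T(0): this means 28k ≡ 0 (mod 124), i.e. 124 ∣ 28k. Since gcd(28, 124) = 4, dividing through by 4 this holds exactly when 31 ∣ 7k, and as gcd(7, 31) = 1, exactly when 31 ∣ k.
The smallest positive such k is 31.

31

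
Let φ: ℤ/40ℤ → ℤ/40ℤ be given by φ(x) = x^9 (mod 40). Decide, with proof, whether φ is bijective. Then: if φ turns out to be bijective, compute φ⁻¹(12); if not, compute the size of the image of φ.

φ(0) = 0^9 = 0.
φ(10): Repeated squaring mod 40: 10^1 ≡ 10, 10^2 ≡ 10² = 100 ≡ 20, 10^4 ≡ 20² = 400 ≡ 0, 10^8 ≡ 0² = 0. Since 9 = 8 + 1, 10^9 ≡ 0·10: 0·10 = 0. So 10^9 ≡ 0 (mod 40).
So φ(0) = φ(10) = 0 while 0 ≠ 10, thus φ is not injective, hence not bijective.
Since φ is not bijective, we determine |image(φ)|. Computing x^9 mod 40 for each x (by repeated squaring, reducing mod 40 at every step), the values φ(0), φ(1), …, φ(39) are: 0, 1, 32, 3, 24, 5, 16, 7, 8, 9, 0, 11, 32, 13, 24, 15, 16, 17, 8, 19, 0, 21, 32, 23, 24, 25, 16, 27, 8, 29, 0, 31, 32, 33, 24, 35, 16, 37, 8, 39.
The distinct values are {0, 1, 3, 5, 7, 8, 9, 11, 13, 15, 16, 17, 19, 21, 23, 24, 25, 27, 29, 31, 32, 33, 35, 37, 39}; there are 25 of them.

25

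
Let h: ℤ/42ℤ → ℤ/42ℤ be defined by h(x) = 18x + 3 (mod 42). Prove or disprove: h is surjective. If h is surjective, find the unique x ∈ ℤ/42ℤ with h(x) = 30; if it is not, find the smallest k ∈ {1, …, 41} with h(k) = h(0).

7

Recall that surjectivity means every element of the codomain has a preimage under h.
Since gcd(18, 42) = 6, we have 18x ≡ 0 (mod 6) for all x, so h(x) ≡ 3 (mod 6).
But 0 ≢ 3 (mod 6), so 0 ∈ ℤ/42ℤ has no preimage. Hence h is not surjective.
Since h is not surjective, we find the least positive k with h(k) = h(0): this means 18k ≡ 0 (mod 42), i.e. 42 ∣ 18k. Since gcd(18, 42) = 6, dividing through by 6 this holds exactly when 7 ∣ 3k, and as gcd(3, 7) = 1, exactly when 7 ∣ k.
The smallest positive such k is 7.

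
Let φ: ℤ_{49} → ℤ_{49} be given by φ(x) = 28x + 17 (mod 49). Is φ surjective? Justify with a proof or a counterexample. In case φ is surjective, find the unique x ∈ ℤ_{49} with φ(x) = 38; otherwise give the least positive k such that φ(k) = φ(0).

7

Recall: surjectivity means every element of the codomain has a preimage under φ.
Since gcd(28, 49) = 7, we have 28x ≡ 0 (mod 7) for all x, so φ(x) ≡ 3 (mod 7).
But 0 ≢ 3 (mod 7), so 0 ∈ ℤ_{49} has no preimage. Therefore φ is not surjective.
Since φ is not surjective, we find the least positive k with φ(k) = φ(0): this means 28k ≡ 0 (mod 49), i.e. 49 ∣ 28k. Since gcd(28, 49) = 7, dividing through by 7 this holds exactly when 7 ∣ 4k, and as gcd(4, 7) = 1, exactly when 7 ∣ k.
The smallest positive such k is 7.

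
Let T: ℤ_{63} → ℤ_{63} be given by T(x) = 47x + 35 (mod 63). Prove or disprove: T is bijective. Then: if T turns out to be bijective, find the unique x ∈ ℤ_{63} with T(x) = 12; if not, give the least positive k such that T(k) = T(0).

Recall: injectivity means: for all s, t in the domain, T(s) = T(t) implies s = t.
Suppose T(s) = T(t) in ℤ_{63}. Then 47s + 35 ≡ 47t + 35 (mod 63), so 47(s − t) ≡ 0 (mod 63).
Since gcd(47, 63) = 1, 47 is invertible modulo 63, so s − t ≡ 0 (mod 63), i.e. s = t.
We now compute 47⁻¹ mod 63 explicitly. Euclid's algorithm: 63 = 1·47 + 16, 47 = 2·16 + 15, 16 = 1·15 + 1; back-substituting gives 1 = 59·47 − 44·63, so 47⁻¹ ≡ 59 (mod 63).
For any y ∈ ℤ_{63}, x = 59(y − 35) mod 63 satisfies T(x) = 47·59(y − 35) + 35 ≡ y (since 47·59 ≡ 1 mod 63). So every y has a preimage.
Thus T is bijective.
Since T is bijective, we compute T⁻¹(12): solve 47x + 35 ≡ 12 (mod 63), i.e. 47x ≡ 40 (mod 63).
Multiplying by 47⁻¹ = 59 gives x ≡ 59·40 = 2360 = 37·63 + 29 ≡ 29 (mod 63).
Check: T(29) = 47·29 + 35 = 1398 = 22·63 + 12 ≡ 12 (mod 63).

29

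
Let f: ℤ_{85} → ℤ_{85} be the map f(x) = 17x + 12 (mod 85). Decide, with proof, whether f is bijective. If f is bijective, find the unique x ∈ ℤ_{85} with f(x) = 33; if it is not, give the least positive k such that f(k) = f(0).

We have gcd(17, 85) = 17 > 1. Taking a = 0 and b = 5: f(0) = 12 and f(5) = 17·5 + 12 = 97 ≡ 12 (mod 85).
So f(0) = f(5) while 0 ≠ 5, therefore f is not injective, hence not bijective.
Since f is not bijective, we find the least positive k with f(k) = f(0): this means 17k ≡ 0 (mod 85), i.e. 85 ∣ 17k. Since gcd(17, 85) = 17, dividing through by 17 this holds exactly when 5 ∣ k.
The smallest positive such k is 5.

5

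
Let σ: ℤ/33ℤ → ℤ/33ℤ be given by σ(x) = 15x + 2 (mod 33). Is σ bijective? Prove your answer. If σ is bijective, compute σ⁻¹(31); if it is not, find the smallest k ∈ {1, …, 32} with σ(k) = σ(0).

11

We have gcd(15, 33) = 3 > 1. Taking u = 0 and v = 11: σ(0) = 2 and σ(11) = 15·11 + 2 = 167 ≡ 2 (mod 33).
So σ(0) = σ(11) while 0 ≠ 11, hence σ is not injective, hence not bijective.
Since σ is not bijective, we find the least positive k with σ(k) = σ(0): this means 15k ≡ 0 (mod 33), i.e. 33 ∣ 15k. Since gcd(15, 33) = 3, dividing through by 3 this holds exactly when 11 ∣ 5k, and as gcd(5, 11) = 1, exactly when 11 ∣ k.
The smallest positive such k is 11.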